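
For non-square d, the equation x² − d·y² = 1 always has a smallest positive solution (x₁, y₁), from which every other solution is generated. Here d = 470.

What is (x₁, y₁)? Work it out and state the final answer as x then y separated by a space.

[21; 1,2,8,2,1,42] for √470; ℓ=6 ⇒ convergent index 5
i=0: a=21 ⇒ p=21, q=1
i=1: a=1 ⇒ p=22, q=1
…
i=3: a=8 ⇒ p=542, q=25
i=4: a=2 ⇒ p=1149, q=53
i=5: a=1 ⇒ p=1691, q=78
fundamental: x₁=1691, y₁=78  (since 2859481 − 470·6084 = 1)

1691 78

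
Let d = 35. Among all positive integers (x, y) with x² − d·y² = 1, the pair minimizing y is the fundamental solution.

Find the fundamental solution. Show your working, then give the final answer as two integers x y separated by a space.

√35 = [5; 1,10, …], period ℓ=2 (even) → k=1
step 0: (5, 1)  from 5·(1,0) + (0,1)
step 1: (6, 1)  from 1·(5,1) + (1,0)
(x₁, y₁) = (6, 1);  6² − 35·1² = 1 ✓

6 1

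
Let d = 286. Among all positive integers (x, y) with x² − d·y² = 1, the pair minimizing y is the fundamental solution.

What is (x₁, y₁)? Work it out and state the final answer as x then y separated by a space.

√286 = [16; 1,10,3,3,2,3,3,10,1,32, …], period ℓ=10 (even) → k=9
i=0: a=16 ⇒ p=16, q=1
i=1: a=1 ⇒ p=17, q=1
i=2: a=10 ⇒ p=186, q=11
i=3: a=3 ⇒ p=575, q=34
…
i=5: a=2 ⇒ p=4397, q=260
…
i=7: a=3 ⇒ p=49703, q=2939
i=8: a=10 ⇒ p=512132, q=30283
i=9: a=1 ⇒ p=561835, q=33222
(x₁, y₁) = (561835, 33222);  561835² − 286·33222² = 1 ✓

561835 33222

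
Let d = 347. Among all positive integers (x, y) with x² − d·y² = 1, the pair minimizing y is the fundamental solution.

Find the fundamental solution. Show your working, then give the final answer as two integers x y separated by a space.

[18; 1,1,1,2,4,…,1,1,36] for √347; ℓ=14 ⇒ convergent index 13
i=0: a=18 ⇒ p=18, q=1
i=1: a=1 ⇒ p=19, q=1
i=2: a=1 ⇒ p=37, q=2
i=3: a=1 ⇒ p=56, q=3
…
i=5: a=4 ⇒ p=652, q=35
…
i=11: a=1 ⇒ p=238717, q=12815
i=12: a=1 ⇒ p=402885, q=21628
i=13: a=1 ⇒ p=641602, q=34443
(x₁, y₁) = (641602, 34443);  641602² − 347·34443² = 1 ✓

641602 34443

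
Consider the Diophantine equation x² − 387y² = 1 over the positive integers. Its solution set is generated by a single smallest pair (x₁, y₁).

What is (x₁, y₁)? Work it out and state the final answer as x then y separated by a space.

d=387: √d = [19; 1,2,19,2,1,38] (ℓ=6, even), read p_5/q_5
i=0: a=19 ⇒ p=19, q=1
i=1: a=1 ⇒ p=20, q=1
i=2: a=2 ⇒ p=59, q=3
…
i=4: a=2 ⇒ p=2341, q=119
i=5: a=1 ⇒ p=3482, q=177
→ (3482, 177).  Check: 3482²=12124324, 387·177²=12124323, difference 1.

3482 177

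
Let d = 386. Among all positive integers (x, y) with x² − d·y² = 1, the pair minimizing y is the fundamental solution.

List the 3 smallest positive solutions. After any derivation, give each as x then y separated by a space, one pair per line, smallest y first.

111555 5678
24889036049 1266818580
5552992832780835 282639893378122

d=386: √d = [19; 1,1,1,4,1,18,1,4,1,1,1,38] (ℓ=12, even), read p_11/q_11
k=0  a_k=19  p_k/q_k = 19/1
k=1  a_k=1  p_k/q_k = 20/1
k=2  a_k=1  p_k/q_k = 39/2
…
k=4  a_k=4  p_k/q_k = 275/14
…
k=6  a_k=18  p_k/q_k = 6287/320
…
k=8  a_k=4  p_k/q_k = 32771/1668
…
k=10  a_k=1  p_k/q_k = 72163/3673
k=11  a_k=1  p_k/q_k = 111555/5678
→ (111555, 5678).  Check: 111555²=12444518025, 386·5678²=12444518024, difference 1.
(x_2, y_2) = (111555·111555 + 386·5678·5678, 111555·5678 + 5678·111555) = (24889036049, 1266818580)
(x_3, y_3) = (111555·24889036049 + 386·5678·1266818580, 111555·1266818580 + 5678·24889036049) = (5552992832780835, 282639893378122)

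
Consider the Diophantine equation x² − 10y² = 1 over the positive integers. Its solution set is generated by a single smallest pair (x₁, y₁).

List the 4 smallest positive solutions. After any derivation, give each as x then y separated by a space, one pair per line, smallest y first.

d=10: √d = [3; 6] (ℓ=1, odd), read p_1/q_1
k=0  a_k=3  p_k/q_k = 3/1
k=1  a_k=6  p_k/q_k = 19/6
(x₁, y₁) = (19, 6);  19² − 10·6² = 1 ✓
(x_2, y_2) = (19·19 + 10·6·6, 19·6 + 6·19) = (721, 228)
(x_3, y_3) = (19·721 + 10·6·228, 19·228 + 6·721) = (27379, 8658)
(x_4, y_4) = (19·27379 + 10·6·8658, 19·8658 + 6·27379) = (1039681, 328776)

19 6
721 228
27379 8658
1039681 328776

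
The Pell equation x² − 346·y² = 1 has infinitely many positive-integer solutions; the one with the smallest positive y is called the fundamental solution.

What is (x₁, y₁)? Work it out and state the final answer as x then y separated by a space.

√346 → a₀=18, period (1,1,1,1,36); ℓ=5 odd so k=9
a_0=18:  p_0=18·1+0=18,  q_0=18·0+1=1
…
a_2=1:  p_2=1·19+18=37,  q_2=1·1+1=2
a_3=1:  p_3=1·37+19=56,  q_3=1·2+1=3
a_4=1:  p_4=1·56+37=93,  q_4=1·3+2=5
a_5=36:  p_5=36·93+56=3404,  q_5=36·5+3=183
a_6=1:  p_6=1·3404+93=3497,  q_6=1·183+5=188
a_7=1:  p_7=1·3497+3404=6901,  q_7=1·188+183=371
a_8=1:  p_8=1·6901+3497=10398,  q_8=1·371+188=559
a_9=1:  p_9=1·10398+6901=17299,  q_9=1·559+371=930
→ (17299, 930).  Check: 17299²=299255401, 346·930²=299255400, difference 1.

17299 930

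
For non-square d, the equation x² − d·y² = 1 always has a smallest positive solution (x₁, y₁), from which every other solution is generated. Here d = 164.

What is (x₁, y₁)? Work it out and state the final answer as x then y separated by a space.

√164 = [12; 1,4,6,4,1,24, …], period ℓ=6 (even) → k=5
step 0: (12, 1)  from 12·(1,0) + (0,1)
…
step 2: (64, 5)  from 4·(13,1) + (12,1)
step 3: (397, 31)  from 6·(64,5) + (13,1)
step 4: (1652, 129)  from 4·(397,31) + (64,5)
step 5: (2049, 160)  from 1·(1652,129) + (397,31)
(x₁, y₁) = (2049, 160);  2049² − 164·160² = 1 ✓

2049 160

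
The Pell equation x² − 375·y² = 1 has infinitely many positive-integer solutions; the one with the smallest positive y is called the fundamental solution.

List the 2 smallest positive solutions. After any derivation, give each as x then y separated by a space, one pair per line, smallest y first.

√375 = [19; 2,1,2,1,5,1,2,1,2,38, …], period ℓ=10 (even) → k=9
k=0  a_k=19  p_k/q_k = 19/1
…
k=3  a_k=2  p_k/q_k = 155/8
k=4  a_k=1  p_k/q_k = 213/11
…
k=7  a_k=2  p_k/q_k = 4086/211
k=8  a_k=1  p_k/q_k = 5519/285
k=9  a_k=2  p_k/q_k = 15124/781
(x₁, y₁) = (15124, 781);  15124² − 375·781² = 1 ✓
(x_2, y_2) = (15124·15124 + 375·781·781, 15124·781 + 781·15124) = (457470751, 23623688)

15124 781
457470751 23623688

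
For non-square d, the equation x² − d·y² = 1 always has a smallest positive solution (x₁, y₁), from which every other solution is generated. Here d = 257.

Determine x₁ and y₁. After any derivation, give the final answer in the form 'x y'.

513 32

[16; 32] for √257; ℓ=1 ⇒ convergent index 1
i=0: a=16 ⇒ p=16, q=1
i=1: a=32 ⇒ p=513, q=32
(x₁, y₁) = (513, 32);  513² − 257·32² = 1 ✓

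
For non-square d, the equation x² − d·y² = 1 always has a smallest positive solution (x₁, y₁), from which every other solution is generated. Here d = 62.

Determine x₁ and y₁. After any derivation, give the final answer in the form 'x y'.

√62 = [7; 1,6,1,14, …], period ℓ=4 (even) → k=3
i=0: a=7 ⇒ p=7, q=1
i=1: a=1 ⇒ p=8, q=1
i=2: a=6 ⇒ p=55, q=7
i=3: a=1 ⇒ p=63, q=8
→ (63, 8).  Check: 63²=3969, 62·8²=3968, difference 1.

63 8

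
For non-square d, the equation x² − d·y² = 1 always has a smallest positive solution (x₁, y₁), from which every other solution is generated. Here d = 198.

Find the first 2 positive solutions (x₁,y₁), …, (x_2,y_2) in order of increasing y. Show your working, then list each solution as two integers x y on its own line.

197 14
77617 5516

√198 → a₀=14, period (14,28); ℓ=2 even so k=1
i=0: a=14 ⇒ p=14, q=1
i=1: a=14 ⇒ p=197, q=14
(x₁, y₁) = (197, 14);  197² − 198·14² = 1 ✓
k=2:  x_2 = 197·197+198·14·14 = 77617,  y_2 = 197·14+14·197 = 5516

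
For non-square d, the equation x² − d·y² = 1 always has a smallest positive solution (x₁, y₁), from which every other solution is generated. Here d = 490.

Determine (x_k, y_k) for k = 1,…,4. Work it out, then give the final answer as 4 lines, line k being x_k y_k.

1039681 46968
2161873163521 97663474416
4495316905044313921 203077717488555624
9347391150304592810234881 422272088792340335957472

√490 = [22; 7,2,1,4,4,4,1,2,7,44, …], period ℓ=10 (even) → k=9
i=0: a=22 ⇒ p=22, q=1
…
i=8: a=2 ⇒ p=141338, q=6385
i=9: a=7 ⇒ p=1039681, q=46968
fundamental: x₁=1039681, y₁=46968  (since 1080936581761 − 490·2205993024 = 1)
k=2:  x_2 = 1039681·1039681+490·46968·46968 = 2161873163521,  y_2 = 1039681·46968+46968·1039681 = 97663474416
k=3:  x_3 = 1039681·2161873163521+490·46968·97663474416 = 4495316905044313921,  y_3 = 1039681·97663474416+46968·2161873163521 = 203077717488555624
k=4:  x_4 = 1039681·4495316905044313921+490·46968·203077717488555624 = 9347391150304592810234881,  y_4 = 1039681·203077717488555624+46968·4495316905044313921 = 422272088792340335957472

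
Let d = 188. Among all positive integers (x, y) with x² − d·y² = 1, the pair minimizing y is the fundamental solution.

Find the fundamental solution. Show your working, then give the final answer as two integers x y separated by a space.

4607 336

√188 → a₀=13, period (1,2,2,6,2,2,1,26); ℓ=8 even so k=7
i=0: a=13 ⇒ p=13, q=1
i=1: a=1 ⇒ p=14, q=1
i=2: a=2 ⇒ p=41, q=3
i=3: a=2 ⇒ p=96, q=7
i=4: a=6 ⇒ p=617, q=45
i=5: a=2 ⇒ p=1330, q=97
i=6: a=2 ⇒ p=3277, q=239
i=7: a=1 ⇒ p=4607, q=336
fundamental: x₁=4607, y₁=336  (since 21224449 − 188·112896 = 1)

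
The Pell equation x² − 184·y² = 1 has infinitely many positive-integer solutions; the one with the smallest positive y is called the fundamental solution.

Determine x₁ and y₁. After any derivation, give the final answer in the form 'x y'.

24335 1794

√184 → a₀=13, period (1,1,3,2,1,2,1,2,3,1,1,26); ℓ=12 even so k=11
k=0  a_k=13  p_k/q_k = 13/1
…
k=2  a_k=1  p_k/q_k = 27/2
k=3  a_k=3  p_k/q_k = 95/7
…
k=10  a_k=1  p_k/q_k = 13741/1013
k=11  a_k=1  p_k/q_k = 24335/1794
(x₁, y₁) = (24335, 1794);  24335² − 184·1794² = 1 ✓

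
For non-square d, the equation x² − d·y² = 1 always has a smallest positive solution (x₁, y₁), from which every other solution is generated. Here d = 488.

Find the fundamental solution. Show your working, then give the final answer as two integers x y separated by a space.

d=488: √d = [22; 11,44] (ℓ=2, even), read p_1/q_1
step 0: (22, 1)  from 22·(1,0) + (0,1)
step 1: (243, 11)  from 11·(22,1) + (1,0)
(x₁, y₁) = (243, 11);  243² − 488·11² = 1 ✓

243 11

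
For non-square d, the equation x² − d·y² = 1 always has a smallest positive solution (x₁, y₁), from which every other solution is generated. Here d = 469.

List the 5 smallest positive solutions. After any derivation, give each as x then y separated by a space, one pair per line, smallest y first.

√469 = [21; 1,1,1,10,6,10,1,1,1,42, …], period ℓ=10 (even) → k=9
i=0: a=21 ⇒ p=21, q=1
…
i=3: a=1 ⇒ p=65, q=3
i=4: a=10 ⇒ p=693, q=32
i=5: a=6 ⇒ p=4223, q=195
i=6: a=10 ⇒ p=42923, q=1982
i=7: a=1 ⇒ p=47146, q=2177
i=8: a=1 ⇒ p=90069, q=4159
i=9: a=1 ⇒ p=137215, q=6336
(x₁, y₁) = (137215, 6336);  137215² − 469·6336² = 1 ✓
(137215+6336√469)^2 = 37655912449 + 1738788480√469
(137215+6336√469)^3 = 10333912053241855 + 477175722560064√469
(137215+6336√469)^4 = 2835935484733506355201 + 130951333540419575040√469
(137215+6336√469)^5 = 778265775065082237004568575 + 35936974463020168255667136√469

137215 6336
37655912449 1738788480
10333912053241855 477175722560064
2835935484733506355201 130951333540419575040
778265775065082237004568575 35936974463020168255667136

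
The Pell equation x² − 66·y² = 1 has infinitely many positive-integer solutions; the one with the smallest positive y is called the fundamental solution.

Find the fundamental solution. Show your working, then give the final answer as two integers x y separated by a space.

[8; 8,16] for √66; ℓ=2 ⇒ convergent index 1
step 0: (8, 1)  from 8·(1,0) + (0,1)
step 1: (65, 8)  from 8·(8,1) + (1,0)
fundamental: x₁=65, y₁=8  (since 4225 − 66·64 = 1)

65 8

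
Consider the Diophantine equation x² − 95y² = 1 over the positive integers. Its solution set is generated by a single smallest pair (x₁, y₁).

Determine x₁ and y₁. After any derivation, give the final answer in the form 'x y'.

√95 = [9; 1,2,1,18, …], period ℓ=4 (even) → k=3
step 0: (9, 1)  from 9·(1,0) + (0,1)
step 1: (10, 1)  from 1·(9,1) + (1,0)
step 2: (29, 3)  from 2·(10,1) + (9,1)
step 3: (39, 4)  from 1·(29,3) + (10,1)
fundamental: x₁=39, y₁=4  (since 1521 − 95·16 = 1)

39 4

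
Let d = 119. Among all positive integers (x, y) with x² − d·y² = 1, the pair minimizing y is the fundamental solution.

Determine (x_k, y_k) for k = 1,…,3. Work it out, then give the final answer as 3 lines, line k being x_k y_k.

√119 = [10; 1,9,1,20, …], period ℓ=4 (even) → k=3
a_0=10:  p_0=10·1+0=10,  q_0=10·0+1=1
…
a_2=9:  p_2=9·11+10=109,  q_2=9·1+1=10
a_3=1:  p_3=1·109+11=120,  q_3=1·10+1=11
fundamental: x₁=120, y₁=11  (since 14400 − 119·121 = 1)
(120+11√119)^2 = 28799 + 2640√119
(120+11√119)^3 = 6911640 + 633589√119

120 11
28799 2640
6911640 633589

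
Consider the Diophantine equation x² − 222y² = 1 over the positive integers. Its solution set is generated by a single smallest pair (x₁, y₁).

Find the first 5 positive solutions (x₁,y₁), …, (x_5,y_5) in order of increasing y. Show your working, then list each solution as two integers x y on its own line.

√222 → a₀=14, period (1,8,1,28); ℓ=4 even so k=3
k=0  a_k=14  p_k/q_k = 14/1
k=1  a_k=1  p_k/q_k = 15/1
k=2  a_k=8  p_k/q_k = 134/9
k=3  a_k=1  p_k/q_k = 149/10
(x₁, y₁) = (149, 10);  149² − 222·10² = 1 ✓
k=2:  x_2 = 149·149+222·10·10 = 44401,  y_2 = 149·10+10·149 = 2980
k=3:  x_3 = 149·44401+222·10·2980 = 13231349,  y_3 = 149·2980+10·44401 = 888030
k=4:  x_4 = 149·13231349+222·10·888030 = 3942897601,  y_4 = 149·888030+10·13231349 = 264629960
k=5:  x_5 = 149·3942897601+222·10·264629960 = 1174970253749,  y_5 = 149·264629960+10·3942897601 = 78858840050

149 10
44401 2980
13231349 888030
3942897601 264629960
1174970253749 78858840050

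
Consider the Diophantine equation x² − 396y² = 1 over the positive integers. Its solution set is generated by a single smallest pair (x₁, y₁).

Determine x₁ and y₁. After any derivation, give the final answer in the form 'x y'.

[19; 1,8,1,38] for √396; ℓ=4 ⇒ convergent index 3
a_0=19:  p_0=19·1+0=19,  q_0=19·0+1=1
a_1=1:  p_1=1·19+1=20,  q_1=1·1+0=1
a_2=8:  p_2=8·20+19=179,  q_2=8·1+1=9
a_3=1:  p_3=1·179+20=199,  q_3=1·9+1=10
(x₁, y₁) = (199, 10);  199² − 396·10² = 1 ✓

199 10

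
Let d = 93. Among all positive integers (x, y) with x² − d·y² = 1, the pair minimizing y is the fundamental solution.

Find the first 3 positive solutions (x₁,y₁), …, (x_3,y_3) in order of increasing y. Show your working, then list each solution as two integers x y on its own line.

d=93: √d = [9; 1,1,1,4,6,4,1,1,1,18] (ℓ=10, even), read p_9/q_9
i=0: a=9 ⇒ p=9, q=1
…
i=3: a=1 ⇒ p=29, q=3
…
i=5: a=6 ⇒ p=839, q=87
…
i=7: a=1 ⇒ p=4330, q=449
i=8: a=1 ⇒ p=7821, q=811
i=9: a=1 ⇒ p=12151, q=1260
→ (12151, 1260).  Check: 12151²=147646801, 93·1260²=147646800, difference 1.
n=2: (12151,1260)∘(12151,1260) = (12151·12151+93·1260·1260, 12151·1260+1260·12151) = (295293601,30620520)
n=3: (295293601,30620520)∘(12151,1260) = (12151·295293601+93·1260·30620520, 12151·30620520+1260·295293601) = (7176225079351,744139875780)

12151 1260
295293601 30620520
7176225079351 744139875780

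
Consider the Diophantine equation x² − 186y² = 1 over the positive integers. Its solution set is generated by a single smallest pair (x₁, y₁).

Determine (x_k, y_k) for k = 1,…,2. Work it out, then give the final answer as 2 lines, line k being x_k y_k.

√186 = [13; 1,1,1,3,4,3,1,1,1,26, …], period ℓ=10 (even) → k=9
a_0=13:  p_0=13·1+0=13,  q_0=13·0+1=1
…
a_3=1:  p_3=1·27+14=41,  q_3=1·2+1=3
a_4=3:  p_4=3·41+27=150,  q_4=3·3+2=11
…
a_7=1:  p_7=1·2073+641=2714,  q_7=1·152+47=199
a_8=1:  p_8=1·2714+2073=4787,  q_8=1·199+152=351
a_9=1:  p_9=1·4787+2714=7501,  q_9=1·351+199=550
fundamental: x₁=7501, y₁=550  (since 56265001 − 186·302500 = 1)
(7501+550√186)^2 = 112530001 + 8251100√186

7501 550
112530001 8251100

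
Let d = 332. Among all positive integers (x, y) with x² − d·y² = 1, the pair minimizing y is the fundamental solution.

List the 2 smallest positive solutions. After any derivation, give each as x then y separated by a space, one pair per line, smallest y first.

13447 738
361643617 19847772

d=332: √d = [18; 4,1,1,8,1,1,4,36] (ℓ=8, even), read p_7/q_7
k=0  a_k=18  p_k/q_k = 18/1
…
k=2  a_k=1  p_k/q_k = 91/5
k=3  a_k=1  p_k/q_k = 164/9
…
k=5  a_k=1  p_k/q_k = 1567/86
k=6  a_k=1  p_k/q_k = 2970/163
k=7  a_k=4  p_k/q_k = 13447/738
→ (13447, 738).  Check: 13447²=180821809, 332·738²=180821808, difference 1.
n=2: (13447,738)∘(13447,738) = (13447·13447+332·738·738, 13447·738+738·13447) = (361643617,19847772)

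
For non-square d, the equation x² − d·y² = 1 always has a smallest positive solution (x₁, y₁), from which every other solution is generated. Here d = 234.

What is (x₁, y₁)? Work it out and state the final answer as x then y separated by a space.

d=234: √d = [15; 3,2,1,2,1,2,3,30] (ℓ=8, even), read p_7/q_7
step 0: (15, 1)  from 15·(1,0) + (0,1)
step 1: (46, 3)  from 3·(15,1) + (1,0)
step 2: (107, 7)  from 2·(46,3) + (15,1)
step 3: (153, 10)  from 1·(107,7) + (46,3)
step 4: (413, 27)  from 2·(153,10) + (107,7)
step 5: (566, 37)  from 1·(413,27) + (153,10)
step 6: (1545, 101)  from 2·(566,37) + (413,27)
step 7: (5201, 340)  from 3·(1545,101) + (566,37)
→ (5201, 340).  Check: 5201²=27050401, 234·340²=27050400, difference 1.

5201 340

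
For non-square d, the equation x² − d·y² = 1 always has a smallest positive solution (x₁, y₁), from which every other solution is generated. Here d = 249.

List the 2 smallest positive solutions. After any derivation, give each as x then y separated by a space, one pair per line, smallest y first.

√249 → a₀=15, period (1,3,1,1,5,…,3,1,30); ℓ=16 even so k=15
i=0: a=15 ⇒ p=15, q=1
…
i=2: a=3 ⇒ p=63, q=4
…
i=7: a=3 ⇒ p=3582, q=227
…
i=9: a=3 ⇒ p=113835, q=7214
…
i=11: a=5 ⇒ p=866765, q=54929
…
i=13: a=1 ⇒ p=1884116, q=119401
i=14: a=3 ⇒ p=6669699, q=422675
i=15: a=1 ⇒ p=8553815, q=542076
(x₁, y₁) = (8553815, 542076);  8553815² − 249·542076² = 1 ✓
k=2:  x_2 = 8553815·8553815+249·542076·542076 = 146335502108449,  y_2 = 8553815·542076+542076·8553815 = 9273635639880

8553815 542076
146335502108449 9273635639880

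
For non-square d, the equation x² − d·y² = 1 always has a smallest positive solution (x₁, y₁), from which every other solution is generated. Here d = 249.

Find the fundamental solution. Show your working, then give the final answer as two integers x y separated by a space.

8553815 542076

d=249: √d = [15; 1,3,1,1,5,…,3,1,30] (ℓ=16, even), read p_15/q_15
a_0=15:  p_0=15·1+0=15,  q_0=15·0+1=1
a_1=1:  p_1=1·15+1=16,  q_1=1·1+0=1
…
a_3=1:  p_3=1·63+16=79,  q_3=1·4+1=5
a_4=1:  p_4=1·79+63=142,  q_4=1·5+4=9
…
a_7=3:  p_7=3·931+789=3582,  q_7=3·59+50=227
…
a_9=3:  p_9=3·36751+3582=113835,  q_9=3·2329+227=7214
a_10=1:  p_10=1·113835+36751=150586,  q_10=1·7214+2329=9543
a_11=5:  p_11=5·150586+113835=866765,  q_11=5·9543+7214=54929
a_12=1:  p_12=1·866765+150586=1017351,  q_12=1·54929+9543=64472
a_13=1:  p_13=1·1017351+866765=1884116,  q_13=1·64472+54929=119401
a_14=3:  p_14=3·1884116+1017351=6669699,  q_14=3·119401+64472=422675
a_15=1:  p_15=1·6669699+1884116=8553815,  q_15=1·422675+119401=542076
fundamental: x₁=8553815, y₁=542076  (since 73167751054225 − 249·293846389776 = 1)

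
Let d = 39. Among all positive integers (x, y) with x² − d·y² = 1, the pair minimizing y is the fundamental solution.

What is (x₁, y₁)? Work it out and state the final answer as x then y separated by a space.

25 4

√39 → a₀=6, period (4,12); ℓ=2 even so k=1
step 0: (6, 1)  from 6·(1,0) + (0,1)
step 1: (25, 4)  from 4·(6,1) + (1,0)
(x₁, y₁) = (25, 4);  25² − 39·4² = 1 ✓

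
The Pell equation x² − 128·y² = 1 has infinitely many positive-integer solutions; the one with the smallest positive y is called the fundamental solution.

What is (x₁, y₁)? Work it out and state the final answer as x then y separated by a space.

577 51

√128 = [11; 3,5,3,22, …], period ℓ=4 (even) → k=3
step 0: (11, 1)  from 11·(1,0) + (0,1)
step 1: (34, 3)  from 3·(11,1) + (1,0)
step 2: (181, 16)  from 5·(34,3) + (11,1)
step 3: (577, 51)  from 3·(181,16) + (34,3)
→ (577, 51).  Check: 577²=332929, 128·51²=332928, difference 1.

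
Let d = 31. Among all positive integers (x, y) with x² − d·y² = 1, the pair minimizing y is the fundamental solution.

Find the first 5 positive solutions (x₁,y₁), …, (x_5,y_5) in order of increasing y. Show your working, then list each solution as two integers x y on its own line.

1520 273
4620799 829920
14047227440 2522956527
42703566796801 7669787012160
129818829015047600 23316149994009873

d=31: √d = [5; 1,1,3,5,3,1,1,10] (ℓ=8, even), read p_7/q_7
i=0: a=5 ⇒ p=5, q=1
i=1: a=1 ⇒ p=6, q=1
…
i=4: a=5 ⇒ p=206, q=37
i=5: a=3 ⇒ p=657, q=118
i=6: a=1 ⇒ p=863, q=155
i=7: a=1 ⇒ p=1520, q=273
(x₁, y₁) = (1520, 273);  1520² − 31·273² = 1 ✓
n=2: (1520,273)∘(1520,273) = (1520·1520+31·273·273, 1520·273+273·1520) = (4620799,829920)
n=3: (4620799,829920)∘(1520,273) = (1520·4620799+31·273·829920, 1520·829920+273·4620799) = (14047227440,2522956527)
n=4: (14047227440,2522956527)∘(1520,273) = (1520·14047227440+31·273·2522956527, 1520·2522956527+273·14047227440) = (42703566796801,7669787012160)
n=5: (42703566796801,7669787012160)∘(1520,273) = (1520·42703566796801+31·273·7669787012160, 1520·7669787012160+273·42703566796801) = (129818829015047600,23316149994009873)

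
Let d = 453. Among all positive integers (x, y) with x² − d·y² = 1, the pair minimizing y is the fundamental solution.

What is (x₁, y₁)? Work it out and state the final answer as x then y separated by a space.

d=453: √d = [21; 3,1,1,10,14,10,1,1,3,42] (ℓ=10, even), read p_9/q_9
i=0: a=21 ⇒ p=21, q=1
…
i=2: a=1 ⇒ p=85, q=4
i=3: a=1 ⇒ p=149, q=7
i=4: a=10 ⇒ p=1575, q=74
…
i=7: a=1 ⇒ p=245764, q=11547
i=8: a=1 ⇒ p=469329, q=22051
i=9: a=3 ⇒ p=1653751, q=77700
→ (1653751, 77700).  Check: 1653751²=2734892370001, 453·77700²=2734892370000, difference 1.

1653751 77700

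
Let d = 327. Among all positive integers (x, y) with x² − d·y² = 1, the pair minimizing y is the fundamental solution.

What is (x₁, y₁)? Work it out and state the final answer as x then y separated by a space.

217 12

√327 = [18; 12,36, …], period ℓ=2 (even) → k=1
i=0: a=18 ⇒ p=18, q=1
i=1: a=12 ⇒ p=217, q=12
fundamental: x₁=217, y₁=12  (since 47089 − 327·144 = 1)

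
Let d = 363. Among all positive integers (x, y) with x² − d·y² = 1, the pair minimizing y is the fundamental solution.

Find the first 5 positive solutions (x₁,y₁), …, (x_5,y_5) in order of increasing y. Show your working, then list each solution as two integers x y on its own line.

d=363: √d = [19; 19,38] (ℓ=2, even), read p_1/q_1
a_0=19:  p_0=19·1+0=19,  q_0=19·0+1=1
a_1=19:  p_1=19·19+1=362,  q_1=19·1+0=19
fundamental: x₁=362, y₁=19  (since 131044 − 363·361 = 1)
(x_2, y_2) = (362·362 + 363·19·19, 362·19 + 19·362) = (262087, 13756)
(x_3, y_3) = (362·262087 + 363·19·13756, 362·13756 + 19·262087) = (189750626, 9959325)
(x_4, y_4) = (362·189750626 + 363·19·9959325, 362·9959325 + 19·189750626) = (137379191137, 7210537544)
(x_5, y_5) = (362·137379191137 + 363·19·7210537544, 362·7210537544 + 19·137379191137) = (99462344632562, 5220419222531)

362 19
262087 13756
189750626 9959325
137379191137 7210537544
99462344632562 5220419222531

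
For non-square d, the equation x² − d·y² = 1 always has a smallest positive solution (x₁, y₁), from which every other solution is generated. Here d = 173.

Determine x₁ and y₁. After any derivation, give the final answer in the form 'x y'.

√173 → a₀=13, period (6,1,1,6,26); ℓ=5 odd so k=9
a_0=13:  p_0=13·1+0=13,  q_0=13·0+1=1
…
a_3=1:  p_3=1·92+79=171,  q_3=1·7+6=13
a_4=6:  p_4=6·171+92=1118,  q_4=6·13+7=85
…
a_6=6:  p_6=6·29239+1118=176552,  q_6=6·2223+85=13423
a_7=1:  p_7=1·176552+29239=205791,  q_7=1·13423+2223=15646
a_8=1:  p_8=1·205791+176552=382343,  q_8=1·15646+13423=29069
a_9=6:  p_9=6·382343+205791=2499849,  q_9=6·29069+15646=190060
→ (2499849, 190060).  Check: 2499849²=6249245022801, 173·190060²=6249245022800, difference 1.

2499849 190060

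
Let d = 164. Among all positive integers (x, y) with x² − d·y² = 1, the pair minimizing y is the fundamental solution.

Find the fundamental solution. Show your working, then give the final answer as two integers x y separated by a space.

2049 160

d=164: √d = [12; 1,4,6,4,1,24] (ℓ=6, even), read p_5/q_5
a_0=12:  p_0=12·1+0=12,  q_0=12·0+1=1
…
a_2=4:  p_2=4·13+12=64,  q_2=4·1+1=5
…
a_4=4:  p_4=4·397+64=1652,  q_4=4·31+5=129
a_5=1:  p_5=1·1652+397=2049,  q_5=1·129+31=160
fundamental: x₁=2049, y₁=160  (since 4198401 − 164·25600 = 1)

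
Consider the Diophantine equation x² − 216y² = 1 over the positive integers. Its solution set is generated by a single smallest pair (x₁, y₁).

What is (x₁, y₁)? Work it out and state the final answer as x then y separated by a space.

485 33

√216 = [14; 1,2,3,2,1,28, …], period ℓ=6 (even) → k=5
a_0=14:  p_0=14·1+0=14,  q_0=14·0+1=1
…
a_2=2:  p_2=2·15+14=44,  q_2=2·1+1=3
a_3=3:  p_3=3·44+15=147,  q_3=3·3+1=10
a_4=2:  p_4=2·147+44=338,  q_4=2·10+3=23
a_5=1:  p_5=1·338+147=485,  q_5=1·23+10=33
fundamental: x₁=485, y₁=33  (since 235225 − 216·1089 = 1)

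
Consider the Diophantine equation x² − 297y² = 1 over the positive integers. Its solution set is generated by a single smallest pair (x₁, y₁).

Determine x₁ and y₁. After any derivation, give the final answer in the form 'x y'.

48599 2820

[17; 4,3,1,1,2,1,1,3,4,34] for √297; ℓ=10 ⇒ convergent index 9
a_0=17:  p_0=17·1+0=17,  q_0=17·0+1=1
…
a_3=1:  p_3=1·224+69=293,  q_3=1·13+4=17
…
a_6=1:  p_6=1·1327+517=1844,  q_6=1·77+30=107
…
a_8=3:  p_8=3·3171+1844=11357,  q_8=3·184+107=659
a_9=4:  p_9=4·11357+3171=48599,  q_9=4·659+184=2820
(x₁, y₁) = (48599, 2820);  48599² − 297·2820² = 1 ✓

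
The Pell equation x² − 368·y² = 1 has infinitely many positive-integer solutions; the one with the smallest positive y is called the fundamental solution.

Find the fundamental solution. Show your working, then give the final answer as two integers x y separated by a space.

1151 60

√368 = [19; 5,2,5,38, …], period ℓ=4 (even) → k=3
i=0: a=19 ⇒ p=19, q=1
i=1: a=5 ⇒ p=96, q=5
i=2: a=2 ⇒ p=211, q=11
i=3: a=5 ⇒ p=1151, q=60
(x₁, y₁) = (1151, 60);  1151² − 368·60² = 1 ✓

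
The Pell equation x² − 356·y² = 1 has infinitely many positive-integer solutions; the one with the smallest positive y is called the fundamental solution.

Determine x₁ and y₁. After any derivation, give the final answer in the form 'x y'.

[18; 1,6,1,1,2,…,6,1,36] for √356; ℓ=14 ⇒ convergent index 13
k=0  a_k=18  p_k/q_k = 18/1
k=1  a_k=1  p_k/q_k = 19/1
…
k=11  a_k=1  p_k/q_k = 66019/3499
k=12  a_k=6  p_k/q_k = 433982/23001
k=13  a_k=1  p_k/q_k = 500001/26500
(x₁, y₁) = (500001, 26500);  500001² − 356·26500² = 1 ✓

500001 26500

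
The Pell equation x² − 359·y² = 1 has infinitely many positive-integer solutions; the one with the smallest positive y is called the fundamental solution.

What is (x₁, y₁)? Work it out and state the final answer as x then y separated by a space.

360 19

d=359: √d = [18; 1,17,1,36] (ℓ=4, even), read p_3/q_3
k=0  a_k=18  p_k/q_k = 18/1
k=1  a_k=1  p_k/q_k = 19/1
k=2  a_k=17  p_k/q_k = 341/18
k=3  a_k=1  p_k/q_k = 360/19
→ (360, 19).  Check: 360²=129600, 359·19²=129599, difference 1.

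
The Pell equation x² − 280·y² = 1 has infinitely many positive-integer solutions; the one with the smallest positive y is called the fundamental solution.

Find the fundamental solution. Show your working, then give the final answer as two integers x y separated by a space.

√280 → a₀=16, period (1,2,1,2,1,32); ℓ=6 even so k=5
step 0: (16, 1)  from 16·(1,0) + (0,1)
…
step 2: (50, 3)  from 2·(17,1) + (16,1)
step 3: (67, 4)  from 1·(50,3) + (17,1)
step 4: (184, 11)  from 2·(67,4) + (50,3)
step 5: (251, 15)  from 1·(184,11) + (67,4)
fundamental: x₁=251, y₁=15  (since 63001 − 280·225 = 1)

251 15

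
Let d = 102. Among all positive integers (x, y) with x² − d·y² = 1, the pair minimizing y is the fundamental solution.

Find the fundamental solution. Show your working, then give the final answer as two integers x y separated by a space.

101 10

[10; 10,20] for √102; ℓ=2 ⇒ convergent index 1
step 0: (10, 1)  from 10·(1,0) + (0,1)
step 1: (101, 10)  from 10·(10,1) + (1,0)
fundamental: x₁=101, y₁=10  (since 10201 − 102·100 = 1)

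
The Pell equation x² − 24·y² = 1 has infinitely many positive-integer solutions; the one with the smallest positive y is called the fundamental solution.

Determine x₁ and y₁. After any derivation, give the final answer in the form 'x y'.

[4; 1,8] for √24; ℓ=2 ⇒ convergent index 1
step 0: (4, 1)  from 4·(1,0) + (0,1)
step 1: (5, 1)  from 1·(4,1) + (1,0)
→ (5, 1).  Check: 5²=25, 24·1²=24, difference 1.

5 1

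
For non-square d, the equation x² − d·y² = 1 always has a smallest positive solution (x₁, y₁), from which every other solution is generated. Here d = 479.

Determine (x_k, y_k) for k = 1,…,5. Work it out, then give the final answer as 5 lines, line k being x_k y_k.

2989440 136591
17873503027199 816661198080
106863529779256567680 4882719303976413809
638924220926583633867571201 29193192792157684333155840
3820051246013425493328364845667200 174542596521170852986514812245391

√479 = [21; 1,7,1,3,2,21,2,3,1,7,1,42, …], period ℓ=12 (even) → k=11
step 0: (21, 1)  from 21·(1,0) + (0,1)
step 1: (22, 1)  from 1·(21,1) + (1,0)
step 2: (175, 8)  from 7·(22,1) + (21,1)
…
step 8: (264712, 12095)  from 3·(75879,3467) + (37075,1694)
…
step 10: (2648849, 121029)  from 7·(340591,15562) + (264712,12095)
step 11: (2989440, 136591)  from 1·(2648849,121029) + (340591,15562)
(x₁, y₁) = (2989440, 136591);  2989440² − 479·136591² = 1 ✓
(x_2, y_2) = (2989440·2989440 + 479·136591·136591, 2989440·136591 + 136591·2989440) = (17873503027199, 816661198080)
(x_3, y_3) = (2989440·17873503027199 + 479·136591·816661198080, 2989440·816661198080 + 136591·17873503027199) = (106863529779256567680, 4882719303976413809)
(x_4, y_4) = (2989440·106863529779256567680 + 479·136591·4882719303976413809, 2989440·4882719303976413809 + 136591·106863529779256567680) = (638924220926583633867571201, 29193192792157684333155840)
(x_5, y_5) = (2989440·638924220926583633867571201 + 479·136591·29193192792157684333155840, 2989440·29193192792157684333155840 + 136591·638924220926583633867571201) = (3820051246013425493328364845667200, 174542596521170852986514812245391)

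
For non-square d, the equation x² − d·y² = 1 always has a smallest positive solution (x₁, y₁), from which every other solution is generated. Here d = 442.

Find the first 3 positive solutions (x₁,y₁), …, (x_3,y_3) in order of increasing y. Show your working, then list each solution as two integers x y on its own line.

[21; 42] for √442; ℓ=1 ⇒ convergent index 1
step 0: (21, 1)  from 21·(1,0) + (0,1)
step 1: (883, 42)  from 42·(21,1) + (1,0)
fundamental: x₁=883, y₁=42  (since 779689 − 442·1764 = 1)
(x_2, y_2) = (883·883 + 442·42·42, 883·42 + 42·883) = (1559377, 74172)
(x_3, y_3) = (883·1559377 + 442·42·74172, 883·74172 + 42·1559377) = (2753858899, 130987710)

883 42
1559377 74172
2753858899 130987710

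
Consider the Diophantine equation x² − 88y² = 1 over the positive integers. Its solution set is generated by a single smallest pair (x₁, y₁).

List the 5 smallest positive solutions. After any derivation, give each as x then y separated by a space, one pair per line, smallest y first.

√88 → a₀=9, period (2,1,1,1,2,18); ℓ=6 even so k=5
step 0: (9, 1)  from 9·(1,0) + (0,1)
step 1: (19, 2)  from 2·(9,1) + (1,0)
…
step 4: (75, 8)  from 1·(47,5) + (28,3)
step 5: (197, 21)  from 2·(75,8) + (47,5)
fundamental: x₁=197, y₁=21  (since 38809 − 88·441 = 1)
k=2:  x_2 = 197·197+88·21·21 = 77617,  y_2 = 197·21+21·197 = 8274
k=3:  x_3 = 197·77617+88·21·8274 = 30580901,  y_3 = 197·8274+21·77617 = 3259935
k=4:  x_4 = 197·30580901+88·21·3259935 = 12048797377,  y_4 = 197·3259935+21·30580901 = 1284406116
k=5:  x_5 = 197·12048797377+88·21·1284406116 = 4747195585637,  y_5 = 197·1284406116+21·12048797377 = 506052749769

197 21
77617 8274
30580901 3259935
12048797377 1284406116
4747195585637 506052749769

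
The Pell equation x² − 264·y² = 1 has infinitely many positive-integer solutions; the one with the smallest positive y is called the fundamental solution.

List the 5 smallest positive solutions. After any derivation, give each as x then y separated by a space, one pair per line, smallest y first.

65 4
8449 520
1098305 67596
142771201 8786960
18559157825 1142237204

√264 → a₀=16, period (4,32); ℓ=2 even so k=1
a_0=16:  p_0=16·1+0=16,  q_0=16·0+1=1
a_1=4:  p_1=4·16+1=65,  q_1=4·1+0=4
→ (65, 4).  Check: 65²=4225, 264·4²=4224, difference 1.
(65+4√264)^2 = 8449 + 520√264
(65+4√264)^3 = 1098305 + 67596√264
(65+4√264)^4 = 142771201 + 8786960√264
(65+4√264)^5 = 18559157825 + 1142237204√264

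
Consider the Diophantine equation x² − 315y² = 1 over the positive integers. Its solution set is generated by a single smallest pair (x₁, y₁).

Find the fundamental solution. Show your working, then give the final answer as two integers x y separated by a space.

[17; 1,2,1,34] for √315; ℓ=4 ⇒ convergent index 3
step 0: (17, 1)  from 17·(1,0) + (0,1)
step 1: (18, 1)  from 1·(17,1) + (1,0)
step 2: (53, 3)  from 2·(18,1) + (17,1)
step 3: (71, 4)  from 1·(53,3) + (18,1)
fundamental: x₁=71, y₁=4  (since 5041 − 315·16 = 1)

71 4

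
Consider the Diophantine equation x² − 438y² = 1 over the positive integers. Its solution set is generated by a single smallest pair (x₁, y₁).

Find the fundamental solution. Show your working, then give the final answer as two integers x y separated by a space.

d=438: √d = [20; 1,12,1,40] (ℓ=4, even), read p_3/q_3
a_0=20:  p_0=20·1+0=20,  q_0=20·0+1=1
…
a_2=12:  p_2=12·21+20=272,  q_2=12·1+1=13
a_3=1:  p_3=1·272+21=293,  q_3=1·13+1=14
(x₁, y₁) = (293, 14);  293² − 438·14² = 1 ✓

293 14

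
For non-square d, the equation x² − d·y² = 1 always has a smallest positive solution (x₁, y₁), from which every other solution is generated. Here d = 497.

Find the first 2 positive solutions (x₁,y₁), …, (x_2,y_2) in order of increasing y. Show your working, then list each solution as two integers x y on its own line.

√497 → a₀=22, period (3,2,2,5,6,5,2,2,3,44); ℓ=10 even so k=9
i=0: a=22 ⇒ p=22, q=1
i=1: a=3 ⇒ p=67, q=3
…
i=3: a=2 ⇒ p=379, q=17
…
i=5: a=6 ⇒ p=12685, q=569
i=6: a=5 ⇒ p=65476, q=2937
…
i=8: a=2 ⇒ p=352750, q=15823
i=9: a=3 ⇒ p=1201887, q=53912
→ (1201887, 53912).  Check: 1201887²=1444532360769, 497·53912²=1444532360768, difference 1.
(1201887+53912√497)^2 = 2889064721537 + 129592263888√497

1201887 53912
2889064721537 129592263888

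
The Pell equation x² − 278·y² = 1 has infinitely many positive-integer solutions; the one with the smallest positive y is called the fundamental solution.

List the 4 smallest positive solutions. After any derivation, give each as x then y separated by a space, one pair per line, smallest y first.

[16; 1,2,16,2,1,32] for √278; ℓ=6 ⇒ convergent index 5
k=0  a_k=16  p_k/q_k = 16/1
…
k=2  a_k=2  p_k/q_k = 50/3
k=3  a_k=16  p_k/q_k = 817/49
k=4  a_k=2  p_k/q_k = 1684/101
k=5  a_k=1  p_k/q_k = 2501/150
fundamental: x₁=2501, y₁=150  (since 6255001 − 278·22500 = 1)
(x_2, y_2) = (2501·2501 + 278·150·150, 2501·150 + 150·2501) = (12510001, 750300)
(x_3, y_3) = (2501·12510001 + 278·150·750300, 2501·750300 + 150·12510001) = (62575022501, 3753000450)
(x_4, y_4) = (2501·62575022501 + 278·150·3753000450, 2501·3753000450 + 150·62575022501) = (313000250040001, 18772507500600)

2501 150
12510001 750300
62575022501 3753000450
313000250040001 18772507500600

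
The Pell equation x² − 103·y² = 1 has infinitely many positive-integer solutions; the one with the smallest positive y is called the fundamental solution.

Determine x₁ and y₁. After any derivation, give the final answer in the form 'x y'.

227528 22419

√103 → a₀=10, period (6,1,2,1,1,9,1,1,2,1,6,20); ℓ=12 even so k=11
step 0: (10, 1)  from 10·(1,0) + (0,1)
step 1: (61, 6)  from 6·(10,1) + (1,0)
step 2: (71, 7)  from 1·(61,6) + (10,1)
step 3: (203, 20)  from 2·(71,7) + (61,6)
…
step 5: (477, 47)  from 1·(274,27) + (203,20)
step 6: (4567, 450)  from 9·(477,47) + (274,27)
step 7: (5044, 497)  from 1·(4567,450) + (477,47)
step 8: (9611, 947)  from 1·(5044,497) + (4567,450)
step 9: (24266, 2391)  from 2·(9611,947) + (5044,497)
step 10: (33877, 3338)  from 1·(24266,2391) + (9611,947)
step 11: (227528, 22419)  from 6·(33877,3338) + (24266,2391)
→ (227528, 22419).  Check: 227528²=51768990784, 103·22419²=51768990783, difference 1.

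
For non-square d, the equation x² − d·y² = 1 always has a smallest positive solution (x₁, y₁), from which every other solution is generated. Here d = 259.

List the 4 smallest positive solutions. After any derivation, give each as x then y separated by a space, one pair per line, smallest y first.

√259 = [16; 10,1,2,3,4,3,2,1,10,32, …], period ℓ=10 (even) → k=9
a_0=16:  p_0=16·1+0=16,  q_0=16·0+1=1
a_1=10:  p_1=10·16+1=161,  q_1=10·1+0=10
a_2=1:  p_2=1·161+16=177,  q_2=1·10+1=11
a_3=2:  p_3=2·177+161=515,  q_3=2·11+10=32
…
a_5=4:  p_5=4·1722+515=7403,  q_5=4·107+32=460
…
a_7=2:  p_7=2·23931+7403=55265,  q_7=2·1487+460=3434
a_8=1:  p_8=1·55265+23931=79196,  q_8=1·3434+1487=4921
a_9=10:  p_9=10·79196+55265=847225,  q_9=10·4921+3434=52644
fundamental: x₁=847225, y₁=52644  (since 717790200625 − 259·2771390736 = 1)
n=2: (847225,52644)∘(847225,52644) = (847225·847225+259·52644·52644, 847225·52644+52644·847225) = (1435580401249,89202625800)
n=3: (1435580401249,89202625800)∘(847225,52644) = (847225·1435580401249+259·52644·89202625800, 847225·89202625800+52644·1435580401249) = (2432519210895520825,151149389286757356)
n=4: (2432519210895520825,151149389286757356)∘(847225,52644) = (847225·2432519210895520825+259·52644·151149389286757356, 847225·151149389286757356+52644·2432519210895520825) = (4121782176900479681520001,256115082676856799248400)

847225 52644
1435580401249 89202625800
2432519210895520825 151149389286757356
4121782176900479681520001 256115082676856799248400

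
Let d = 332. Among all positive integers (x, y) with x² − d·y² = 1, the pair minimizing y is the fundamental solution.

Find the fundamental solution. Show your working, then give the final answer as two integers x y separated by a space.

√332 → a₀=18, period (4,1,1,8,1,1,4,36); ℓ=8 even so k=7
a_0=18:  p_0=18·1+0=18,  q_0=18·0+1=1
…
a_2=1:  p_2=1·73+18=91,  q_2=1·4+1=5
…
a_6=1:  p_6=1·1567+1403=2970,  q_6=1·86+77=163
a_7=4:  p_7=4·2970+1567=13447,  q_7=4·163+86=738
fundamental: x₁=13447, y₁=738  (since 180821809 − 332·544644 = 1)

13447 738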